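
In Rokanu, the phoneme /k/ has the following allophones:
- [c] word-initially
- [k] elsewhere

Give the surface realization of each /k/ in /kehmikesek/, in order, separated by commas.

Occurrence 1 (position 1): word-initially → [c].
Occurrence 2 (position 6): no conditioning environment matches → elsewhere allophone [k].
Occurrence 3 (position 10): no conditioning environment matches → elsewhere allophone [k].

[c], [k], [k]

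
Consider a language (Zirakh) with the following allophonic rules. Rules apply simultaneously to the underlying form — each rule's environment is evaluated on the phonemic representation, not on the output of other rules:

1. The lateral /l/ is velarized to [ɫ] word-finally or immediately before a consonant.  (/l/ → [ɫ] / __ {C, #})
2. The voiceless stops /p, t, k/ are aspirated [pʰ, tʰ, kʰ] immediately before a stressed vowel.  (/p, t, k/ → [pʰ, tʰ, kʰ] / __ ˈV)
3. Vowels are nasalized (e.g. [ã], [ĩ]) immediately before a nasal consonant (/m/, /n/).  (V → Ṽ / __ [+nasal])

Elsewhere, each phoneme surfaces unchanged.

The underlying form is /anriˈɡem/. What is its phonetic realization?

[ãnriˈɡẽm]

/a/ (word-initial): before a nasal consonant, so rule 3 applies → [ã].
/n/ (between /a/ and /r/): no rule targets it → [n].
/r/ — not in any rule's target class → [r].
/i/ (between /r/ and /ɡ/) is in the target of rule 3 but the environment (before a nasal consonant) is not met → [i].
/ɡ/ — not in any rule's target class → [ɡ].
/e/ — between /ɡ/ and /m/, before a nasal consonant — surfaces as [ẽ] (rule 3).
/m/ — not in any rule's target class → [m].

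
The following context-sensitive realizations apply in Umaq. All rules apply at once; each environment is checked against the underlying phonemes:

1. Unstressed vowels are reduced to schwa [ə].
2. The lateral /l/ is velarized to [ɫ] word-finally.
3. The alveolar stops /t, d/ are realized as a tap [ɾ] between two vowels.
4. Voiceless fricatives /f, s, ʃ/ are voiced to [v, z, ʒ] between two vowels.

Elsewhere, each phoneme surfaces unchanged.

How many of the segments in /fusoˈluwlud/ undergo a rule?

4

Segments that undergo a rule: /u/ → [ə] (rule 1); /s/ → [z] (rule 4); /o/ → [ə] (rule 1); /u/ → [ə] (rule 1).
All other segments surface unchanged.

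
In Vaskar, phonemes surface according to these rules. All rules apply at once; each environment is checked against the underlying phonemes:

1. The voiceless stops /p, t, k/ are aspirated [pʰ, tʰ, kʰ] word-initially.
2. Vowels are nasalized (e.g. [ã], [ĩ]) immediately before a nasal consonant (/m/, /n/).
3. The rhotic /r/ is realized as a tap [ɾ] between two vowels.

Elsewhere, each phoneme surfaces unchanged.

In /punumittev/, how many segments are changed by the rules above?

3

Segments that undergo a rule: /p/ → [pʰ] (rule 1); /u/ → [ũ] (rule 2); /u/ → [ũ] (rule 2).
All other segments surface unchanged.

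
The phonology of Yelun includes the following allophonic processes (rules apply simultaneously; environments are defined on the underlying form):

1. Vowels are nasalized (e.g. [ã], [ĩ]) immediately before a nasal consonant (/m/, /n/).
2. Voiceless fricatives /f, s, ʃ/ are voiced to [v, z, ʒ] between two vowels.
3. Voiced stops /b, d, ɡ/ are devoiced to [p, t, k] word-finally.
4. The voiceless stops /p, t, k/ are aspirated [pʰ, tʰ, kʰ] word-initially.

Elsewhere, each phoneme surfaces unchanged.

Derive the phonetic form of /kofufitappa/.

/k/ (word-initial): word-initially, so rule 4 applies → [kʰ].
/o/ (between /k/ and /f/) is in the target of rule 1 but the environment (before a nasal consonant) is not met → [o].
/f/ (between /o/ and /u/) occurs between two vowels → [v] by rule 2.
/u/ (between /f/ and /f/) is in the target of rule 1 but the environment (before a nasal consonant) is not met → [u].
/f/ (between /u/ and /i/) occurs between two vowels → [v] by rule 2.
/i/ (between /f/ and /t/) is in the target of rule 1 but the environment (before a nasal consonant) is not met → [i].
/t/ (between /i/ and /a/) fails the environment for rule 4, so it stays [t].
/a/ (between /t/ and /p/): rule 1 targets it, but not before a nasal consonant → unchanged [a].
/p/ (between /a/ and /p/) is in the target of rule 4 but the environment (word-initially) is not met → [p].
/p/ (between /p/ and /a/): rule 4 targets it, but not word-initially → unchanged [p].
/a/ (word-final): rule 1 targets it, but not before a nasal consonant → unchanged [a].

[kʰovuvitappa]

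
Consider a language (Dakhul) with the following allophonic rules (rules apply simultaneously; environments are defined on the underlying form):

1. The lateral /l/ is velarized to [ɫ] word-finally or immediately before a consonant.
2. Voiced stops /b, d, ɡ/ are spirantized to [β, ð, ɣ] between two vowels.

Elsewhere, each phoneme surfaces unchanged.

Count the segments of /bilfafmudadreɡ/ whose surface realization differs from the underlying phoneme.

Segments that undergo a rule: /l/ → [ɫ] (rule 1); /d/ → [ð] (rule 2).
All other segments surface unchanged.

2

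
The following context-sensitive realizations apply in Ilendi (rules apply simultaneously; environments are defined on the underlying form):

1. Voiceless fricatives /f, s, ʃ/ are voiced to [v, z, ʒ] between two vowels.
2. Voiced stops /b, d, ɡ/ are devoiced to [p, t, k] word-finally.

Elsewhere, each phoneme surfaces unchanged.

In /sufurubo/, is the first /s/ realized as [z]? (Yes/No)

No

/s/ (word-initial) fails the environment for rule 1, so it stays [s].
The actual realization is [s], not [z].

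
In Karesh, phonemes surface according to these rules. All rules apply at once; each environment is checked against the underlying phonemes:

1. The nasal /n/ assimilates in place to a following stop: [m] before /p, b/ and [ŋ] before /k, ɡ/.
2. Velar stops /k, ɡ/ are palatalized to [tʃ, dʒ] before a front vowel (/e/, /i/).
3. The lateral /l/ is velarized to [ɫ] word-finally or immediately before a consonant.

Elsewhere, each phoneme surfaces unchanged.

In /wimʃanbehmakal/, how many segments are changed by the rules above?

Segments that undergo a rule: /n/ → [m] (rule 1); /l/ → [ɫ] (rule 3).
All other segments surface unchanged.

2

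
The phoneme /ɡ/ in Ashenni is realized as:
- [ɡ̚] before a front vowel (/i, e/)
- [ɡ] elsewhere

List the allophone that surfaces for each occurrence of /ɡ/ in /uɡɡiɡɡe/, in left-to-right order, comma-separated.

[ɡ], [ɡ̚], [ɡ], [ɡ̚]

Occurrence 1 (position 2): no conditioning environment matches → elsewhere allophone [ɡ].
Occurrence 2 (position 3): before a front vowel (/i, e/) → [ɡ̚].
Occurrence 3 (position 5): no conditioning environment matches → elsewhere allophone [ɡ].
Occurrence 4 (position 6): before a front vowel (/i, e/) → [ɡ̚].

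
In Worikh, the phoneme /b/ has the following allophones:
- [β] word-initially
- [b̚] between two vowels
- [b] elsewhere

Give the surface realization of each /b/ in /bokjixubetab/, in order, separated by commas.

Occurrence 1 (position 1): word-initially → [β].
Occurrence 2 (position 8): between two vowels → [b̚].
Occurrence 3 (position 12): no conditioning environment matches → elsewhere allophone [b].

[β], [b̚], [b]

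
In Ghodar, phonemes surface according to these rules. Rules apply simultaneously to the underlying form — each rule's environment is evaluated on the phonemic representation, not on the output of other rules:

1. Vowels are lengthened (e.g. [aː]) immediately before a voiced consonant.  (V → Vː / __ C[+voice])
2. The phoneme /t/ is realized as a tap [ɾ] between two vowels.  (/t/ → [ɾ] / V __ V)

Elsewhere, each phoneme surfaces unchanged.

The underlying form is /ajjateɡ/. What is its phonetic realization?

/a/ meets the environment for rule 1 (before a voiced consonant) → [aː].
/j/ — not in any rule's target class → [j].
/j/ — not in any rule's target class → [j].
/a/ (between /j/ and /t/) is in the target of rule 1 but the environment (before a voiced consonant) is not met → [a].
/t/ meets the environment for rule 2 (between two vowels) → [ɾ].
/e/ meets the environment for rule 1 (before a voiced consonant) → [eː].
/ɡ/ (word-final) is unaffected → [ɡ].

[aːjjaɾeːɡ]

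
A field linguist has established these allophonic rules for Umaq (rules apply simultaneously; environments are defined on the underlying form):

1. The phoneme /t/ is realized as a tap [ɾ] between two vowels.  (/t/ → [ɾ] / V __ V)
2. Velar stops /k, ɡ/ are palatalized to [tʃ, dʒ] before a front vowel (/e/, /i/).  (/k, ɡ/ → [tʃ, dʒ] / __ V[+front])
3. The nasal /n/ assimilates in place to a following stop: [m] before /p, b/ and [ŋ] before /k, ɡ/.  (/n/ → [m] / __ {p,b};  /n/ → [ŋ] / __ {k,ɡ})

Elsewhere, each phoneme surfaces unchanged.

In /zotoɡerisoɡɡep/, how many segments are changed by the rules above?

Segments that undergo a rule: /t/ → [ɾ] (rule 1); /ɡ/ → [dʒ] (rule 2); /ɡ/ → [dʒ] (rule 2).
All other segments surface unchanged.

3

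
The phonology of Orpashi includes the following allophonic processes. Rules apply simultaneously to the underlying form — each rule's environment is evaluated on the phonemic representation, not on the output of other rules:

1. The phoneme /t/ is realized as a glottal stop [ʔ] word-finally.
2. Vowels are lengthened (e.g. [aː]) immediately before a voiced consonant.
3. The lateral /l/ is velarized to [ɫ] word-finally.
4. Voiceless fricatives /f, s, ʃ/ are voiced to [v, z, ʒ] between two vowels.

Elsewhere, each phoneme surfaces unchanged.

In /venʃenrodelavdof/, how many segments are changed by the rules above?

Segments that undergo a rule: /e/ → [eː] (rule 2); /e/ → [eː] (rule 2); /o/ → [oː] (rule 2); /e/ → [eː] (rule 2); /a/ → [aː] (rule 2).
All other segments surface unchanged.

5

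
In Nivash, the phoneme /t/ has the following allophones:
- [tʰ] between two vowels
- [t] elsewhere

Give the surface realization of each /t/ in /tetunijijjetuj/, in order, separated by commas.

[t], [tʰ], [tʰ]

Occurrence 1 (position 1): no conditioning environment matches → elsewhere allophone [t].
Occurrence 2 (position 3): between two vowels → [tʰ].
Occurrence 3 (position 12): between two vowels → [tʰ].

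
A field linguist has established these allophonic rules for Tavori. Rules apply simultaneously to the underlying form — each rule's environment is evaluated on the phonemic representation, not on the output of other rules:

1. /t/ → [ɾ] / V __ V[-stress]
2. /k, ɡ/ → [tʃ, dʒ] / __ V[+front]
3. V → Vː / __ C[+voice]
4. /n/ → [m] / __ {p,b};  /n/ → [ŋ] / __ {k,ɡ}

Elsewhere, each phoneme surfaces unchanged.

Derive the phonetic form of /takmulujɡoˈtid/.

[takmuːluːjɡoˈtiːd]

/t/ (word-initial) fails the environment for rule 1, so it stays [t].
/a/ (between /t/ and /k/) fails the environment for rule 3, so it stays [a].
/k/ — between /a/ and /m/; rule 2 does not apply here → [k].
/m/ stays [m].
/u/ (between /m/ and /l/): before a voiced consonant, so rule 3 applies → [uː].
/l/ stays [l].
/u/ meets the environment for rule 3 (before a voiced consonant) → [uː].
/j/ — not in any rule's target class → [j].
/ɡ/ (between /j/ and /o/): rule 2 targets it, but not before a front vowel → unchanged [ɡ].
/o/ — between /ɡ/ and /t/; rule 3 does not apply here → [o].
/t/ — between /o/ and /i/; rule 1 does not apply here → [t].
/i/ (between /t/ and /d/) occurs before a voiced consonant → [iː] by rule 3.
/d/ (word-final): no rule targets it → [d].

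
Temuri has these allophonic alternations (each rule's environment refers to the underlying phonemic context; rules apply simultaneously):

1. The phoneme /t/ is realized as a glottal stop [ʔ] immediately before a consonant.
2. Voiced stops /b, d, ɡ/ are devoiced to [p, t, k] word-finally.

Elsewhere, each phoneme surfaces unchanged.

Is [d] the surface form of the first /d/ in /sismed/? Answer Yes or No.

No

Rule 2 applies to /d/ (word-final: word-finally) → [t].
The actual realization is [t], not [d].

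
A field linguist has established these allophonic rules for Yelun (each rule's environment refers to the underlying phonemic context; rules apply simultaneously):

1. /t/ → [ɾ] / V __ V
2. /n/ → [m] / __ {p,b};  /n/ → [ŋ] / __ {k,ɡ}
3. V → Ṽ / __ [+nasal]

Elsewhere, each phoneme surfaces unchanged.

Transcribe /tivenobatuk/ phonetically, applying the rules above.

/t/ (word-initial) fails the environment for rule 1, so it stays [t].
/i/ (between /t/ and /v/): rule 3 targets it, but not before a nasal consonant → unchanged [i].
/v/ (between /i/ and /e/) is unaffected → [v].
/e/ meets the environment for rule 3 (before a nasal consonant) → [ẽ].
/n/ (between /e/ and /o/): rule 2 targets it, but not before a labial or velar stop → unchanged [n].
/o/ (between /n/ and /b/) fails the environment for rule 3, so it stays [o].
/b/ stays [b].
/a/ (between /b/ and /t/) is in the target of rule 3 but the environment (before a nasal consonant) is not met → [a].
Rule 1 applies to /t/ (between /a/ and /u/: between two vowels) → [ɾ].
/u/ (between /t/ and /k/) fails the environment for rule 3, so it stays [u].
/k/ (word-final) is unaffected → [k].

[tivẽnobaɾuk]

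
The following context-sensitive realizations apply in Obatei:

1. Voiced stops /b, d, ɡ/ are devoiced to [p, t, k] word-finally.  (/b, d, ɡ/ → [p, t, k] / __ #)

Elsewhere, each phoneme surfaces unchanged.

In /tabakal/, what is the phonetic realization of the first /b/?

/b/ (between /a/ and /a/) is in the target of rule 1 but the environment (word-finally) is not met → [b].

[b]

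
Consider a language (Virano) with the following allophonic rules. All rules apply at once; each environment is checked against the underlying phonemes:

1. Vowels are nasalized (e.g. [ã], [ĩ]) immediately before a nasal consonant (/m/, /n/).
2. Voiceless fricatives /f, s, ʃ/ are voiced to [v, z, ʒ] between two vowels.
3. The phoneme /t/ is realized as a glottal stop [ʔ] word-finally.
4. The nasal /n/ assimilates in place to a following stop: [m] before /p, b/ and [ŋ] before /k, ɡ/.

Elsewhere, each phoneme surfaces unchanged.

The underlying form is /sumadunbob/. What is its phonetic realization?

/s/ (word-initial) fails the environment for rule 2, so it stays [s].
Rule 1 applies to /u/ (between /s/ and /m/: before a nasal consonant) → [ũ].
/m/ — not in any rule's target class → [m].
/a/ (between /m/ and /d/) is in the target of rule 1 but the environment (before a nasal consonant) is not met → [a].
/d/ (between /a/ and /u/): no rule targets it → [d].
/u/ meets the environment for rule 1 (before a nasal consonant) → [ũ].
/n/ (between /u/ and /b/): before a labial or velar stop, so rule 4 applies → [m].
/b/ (between /n/ and /o/) is unaffected → [b].
/o/ (between /b/ and /b/) fails the environment for rule 1, so it stays [o].
/b/ stays [b].

[sũmadũmbob]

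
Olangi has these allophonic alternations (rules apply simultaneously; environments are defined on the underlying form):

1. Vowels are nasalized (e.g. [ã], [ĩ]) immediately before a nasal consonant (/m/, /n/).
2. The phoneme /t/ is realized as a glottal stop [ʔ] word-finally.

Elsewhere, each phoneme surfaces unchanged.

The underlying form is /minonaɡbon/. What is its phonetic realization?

[mĩnõnaɡbõn]

/m/ (word-initial): no rule targets it → [m].
/i/ (between /m/ and /n/) occurs before a nasal consonant → [ĩ] by rule 1.
/n/ (between /i/ and /o/) is unaffected → [n].
Rule 1 applies to /o/ (between /n/ and /n/: before a nasal consonant) → [õ].
/n/ (between /o/ and /a/): no rule targets it → [n].
/a/ (between /n/ and /ɡ/) fails the environment for rule 1, so it stays [a].
/ɡ/ stays [ɡ].
/b/ (between /ɡ/ and /o/): no rule targets it → [b].
Rule 1 applies to /o/ (between /b/ and /n/: before a nasal consonant) → [õ].
/n/ — not in any rule's target class → [n].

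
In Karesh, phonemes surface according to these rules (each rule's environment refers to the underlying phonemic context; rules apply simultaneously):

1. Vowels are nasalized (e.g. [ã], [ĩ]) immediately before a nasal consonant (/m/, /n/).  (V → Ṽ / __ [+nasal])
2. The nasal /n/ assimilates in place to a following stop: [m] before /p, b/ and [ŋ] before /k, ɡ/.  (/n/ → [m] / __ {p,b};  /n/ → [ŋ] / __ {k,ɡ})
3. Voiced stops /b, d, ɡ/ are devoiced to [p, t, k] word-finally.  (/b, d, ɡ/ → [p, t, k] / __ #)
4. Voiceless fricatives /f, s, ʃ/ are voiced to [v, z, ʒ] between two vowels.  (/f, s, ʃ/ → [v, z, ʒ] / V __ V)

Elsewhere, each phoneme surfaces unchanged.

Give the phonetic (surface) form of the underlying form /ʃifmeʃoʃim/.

/ʃ/ (word-initial) is in the target of rule 4 but the environment (between two vowels) is not met → [ʃ].
/i/ (between /ʃ/ and /f/) fails the environment for rule 1, so it stays [i].
/f/ (between /i/ and /m/): rule 4 targets it, but not between two vowels → unchanged [f].
/m/ — not in any rule's target class → [m].
/e/ — between /m/ and /ʃ/; rule 1 does not apply here → [e].
/ʃ/ — between /e/ and /o/, between two vowels — surfaces as [ʒ] (rule 4).
/o/ (between /ʃ/ and /ʃ/) fails the environment for rule 1, so it stays [o].
/ʃ/ (between /o/ and /i/): between two vowels, so rule 4 applies → [ʒ].
/i/ (between /ʃ/ and /m/) occurs before a nasal consonant → [ĩ] by rule 1.
/m/ (word-final) is unaffected → [m].

[ʃifmeʒoʒĩm]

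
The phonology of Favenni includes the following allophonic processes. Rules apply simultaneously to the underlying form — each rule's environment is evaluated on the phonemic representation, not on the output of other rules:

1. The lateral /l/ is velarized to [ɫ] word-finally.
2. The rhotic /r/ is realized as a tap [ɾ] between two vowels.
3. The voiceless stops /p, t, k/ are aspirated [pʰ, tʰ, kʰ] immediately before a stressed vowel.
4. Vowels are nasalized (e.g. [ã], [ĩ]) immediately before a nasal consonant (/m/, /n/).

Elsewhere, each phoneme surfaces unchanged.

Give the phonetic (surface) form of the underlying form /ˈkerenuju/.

/k/ meets the environment for rule 3 (immediately before a stressed vowel) → [kʰ].
/e/ (between /k/ and /r/): rule 4 targets it, but not before a nasal consonant → unchanged [e].
/r/ meets the environment for rule 2 (between two vowels) → [ɾ].
Rule 4 applies to /e/ (between /r/ and /n/: before a nasal consonant) → [ẽ].
/n/ stays [n].
/u/ (between /n/ and /j/) is in the target of rule 4 but the environment (before a nasal consonant) is not met → [u].
/j/ stays [j].
/u/ (word-final): rule 4 targets it, but not before a nasal consonant → unchanged [u].

[ˈkʰeɾẽnuju]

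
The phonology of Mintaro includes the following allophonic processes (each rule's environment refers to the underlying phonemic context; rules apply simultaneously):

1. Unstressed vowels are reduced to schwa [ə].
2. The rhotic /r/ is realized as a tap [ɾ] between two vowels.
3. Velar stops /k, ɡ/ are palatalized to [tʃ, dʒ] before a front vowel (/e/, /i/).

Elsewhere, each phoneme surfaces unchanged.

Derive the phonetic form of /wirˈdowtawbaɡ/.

/w/ (word-initial): no rule targets it → [w].
/i/ (between /w/ and /r/): in an unstressed syllable, so rule 1 applies → [ə].
/r/ (between /i/ and /d/): rule 2 targets it, but not between two vowels → unchanged [r].
/d/ stays [d].
/o/ (between /d/ and /w/) is in the target of rule 1 but the environment (in an unstressed syllable) is not met → [o].
/w/ stays [w].
/t/ stays [t].
/a/ meets the environment for rule 1 (in an unstressed syllable) → [ə].
/w/ — not in any rule's target class → [w].
/b/ (between /w/ and /a/) is unaffected → [b].
/a/ (between /b/ and /ɡ/) occurs in an unstressed syllable → [ə] by rule 1.
/ɡ/ — word-final; rule 3 does not apply here → [ɡ].

[wərˈdowtəwbəɡ]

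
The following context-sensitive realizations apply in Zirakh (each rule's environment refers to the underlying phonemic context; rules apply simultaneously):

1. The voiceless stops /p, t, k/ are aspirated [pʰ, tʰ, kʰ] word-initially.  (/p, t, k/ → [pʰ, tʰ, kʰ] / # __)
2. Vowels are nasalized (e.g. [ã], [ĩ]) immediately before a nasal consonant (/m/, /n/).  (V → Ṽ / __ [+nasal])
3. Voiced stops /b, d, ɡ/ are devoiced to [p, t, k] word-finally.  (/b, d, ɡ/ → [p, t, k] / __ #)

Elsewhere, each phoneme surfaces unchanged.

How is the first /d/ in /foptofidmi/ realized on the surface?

/d/ (between /i/ and /m/) is in the target of rule 3 but the environment (word-finally) is not met → [d].

[d]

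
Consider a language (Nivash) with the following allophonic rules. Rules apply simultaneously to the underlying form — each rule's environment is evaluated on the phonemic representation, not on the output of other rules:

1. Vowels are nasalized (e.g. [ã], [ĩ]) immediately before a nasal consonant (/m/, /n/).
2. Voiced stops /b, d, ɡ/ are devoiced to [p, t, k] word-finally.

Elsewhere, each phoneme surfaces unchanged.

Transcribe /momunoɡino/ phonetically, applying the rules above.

/m/ stays [m].
/o/ — between /m/ and /m/, before a nasal consonant — surfaces as [õ] (rule 1).
/m/ (between /o/ and /u/) is unaffected → [m].
/u/ (between /m/ and /n/): before a nasal consonant, so rule 1 applies → [ũ].
/n/ stays [n].
/o/ — between /n/ and /ɡ/; rule 1 does not apply here → [o].
/ɡ/ (between /o/ and /i/) fails the environment for rule 2, so it stays [ɡ].
/i/ — between /ɡ/ and /n/, before a nasal consonant — surfaces as [ĩ] (rule 1).
/n/ stays [n].
/o/ (word-final) is in the target of rule 1 but the environment (before a nasal consonant) is not met → [o].

[mõmũnoɡĩno]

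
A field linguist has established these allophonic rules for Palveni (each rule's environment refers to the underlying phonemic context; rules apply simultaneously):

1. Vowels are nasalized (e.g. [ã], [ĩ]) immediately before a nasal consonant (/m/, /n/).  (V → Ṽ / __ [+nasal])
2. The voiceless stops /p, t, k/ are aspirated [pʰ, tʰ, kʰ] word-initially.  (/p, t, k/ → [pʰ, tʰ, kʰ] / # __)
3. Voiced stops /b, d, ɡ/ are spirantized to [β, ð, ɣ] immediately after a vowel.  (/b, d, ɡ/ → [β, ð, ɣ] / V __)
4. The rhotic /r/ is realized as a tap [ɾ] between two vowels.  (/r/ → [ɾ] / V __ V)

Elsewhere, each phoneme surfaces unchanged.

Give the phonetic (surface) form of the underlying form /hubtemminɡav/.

[huβtẽmmĩnɡav]

/u/ (between /h/ and /b/) is in the target of rule 1 but the environment (before a nasal consonant) is not met → [u].
Rule 3 applies to /b/ (between /u/ and /t/: immediately after a vowel) → [β].
/t/ — between /b/ and /e/; rule 2 does not apply here → [t].
/e/ meets the environment for rule 1 (before a nasal consonant) → [ẽ].
/i/ (between /m/ and /n/): before a nasal consonant, so rule 1 applies → [ĩ].
/ɡ/ — between /n/ and /a/; rule 3 does not apply here → [ɡ].
/a/ (between /ɡ/ and /v/): rule 1 targets it, but not before a nasal consonant → unchanged [a].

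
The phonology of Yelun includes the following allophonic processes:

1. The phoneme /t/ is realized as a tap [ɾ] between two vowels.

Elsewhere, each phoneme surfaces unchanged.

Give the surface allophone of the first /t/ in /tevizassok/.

[t]

/t/ (word-initial) fails the environment for rule 1, so it stays [t].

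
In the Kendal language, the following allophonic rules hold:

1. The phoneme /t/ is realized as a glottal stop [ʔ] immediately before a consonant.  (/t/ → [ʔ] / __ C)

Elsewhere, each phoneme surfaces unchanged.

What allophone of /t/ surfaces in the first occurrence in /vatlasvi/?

[ʔ]

/t/ meets the environment for rule 1 (immediately before a consonant) → [ʔ].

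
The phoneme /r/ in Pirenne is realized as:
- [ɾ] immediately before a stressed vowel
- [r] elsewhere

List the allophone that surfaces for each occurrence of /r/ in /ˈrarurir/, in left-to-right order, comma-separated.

Occurrence 1 (position 1): immediately before a stressed vowel → [ɾ].
Occurrence 2 (position 3): no conditioning environment matches → elsewhere allophone [r].
Occurrence 3 (position 5): no conditioning environment matches → elsewhere allophone [r].
Occurrence 4 (position 7): no conditioning environment matches → elsewhere allophone [r].

[ɾ], [r], [r], [r]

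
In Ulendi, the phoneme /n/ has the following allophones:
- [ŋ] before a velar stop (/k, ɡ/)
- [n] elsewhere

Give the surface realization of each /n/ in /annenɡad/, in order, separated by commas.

[n], [n], [ŋ]

Occurrence 1 (position 2): no conditioning environment matches → elsewhere allophone [n].
Occurrence 2 (position 3): no conditioning environment matches → elsewhere allophone [n].
Occurrence 3 (position 5): before a velar stop → [ŋ].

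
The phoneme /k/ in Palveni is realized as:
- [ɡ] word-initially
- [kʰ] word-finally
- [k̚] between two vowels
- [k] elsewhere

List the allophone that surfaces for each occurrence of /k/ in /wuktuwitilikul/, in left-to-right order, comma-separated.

[k], [k̚]

Occurrence 1 (position 3): no conditioning environment matches → elsewhere allophone [k].
Occurrence 2 (position 12): between two vowels → [k̚].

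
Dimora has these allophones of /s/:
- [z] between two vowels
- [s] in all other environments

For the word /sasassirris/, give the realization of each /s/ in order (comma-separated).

[s], [z], [s], [s], [s]

Occurrence 1 (position 1): no conditioning environment matches → elsewhere allophone [s].
Occurrence 2 (position 3): between two vowels → [z].
Occurrence 3 (position 5): no conditioning environment matches → elsewhere allophone [s].
Occurrence 4 (position 6): no conditioning environment matches → elsewhere allophone [s].
Occurrence 5 (position 11): no conditioning environment matches → elsewhere allophone [s].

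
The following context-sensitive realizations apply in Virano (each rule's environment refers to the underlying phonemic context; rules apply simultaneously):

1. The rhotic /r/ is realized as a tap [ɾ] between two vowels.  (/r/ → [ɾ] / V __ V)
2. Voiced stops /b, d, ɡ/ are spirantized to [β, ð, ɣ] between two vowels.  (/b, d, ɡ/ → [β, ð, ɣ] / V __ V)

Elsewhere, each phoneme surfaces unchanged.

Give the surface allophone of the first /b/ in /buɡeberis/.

/b/ (word-initial): rule 2 targets it, but not between two vowels → unchanged [b].

[b]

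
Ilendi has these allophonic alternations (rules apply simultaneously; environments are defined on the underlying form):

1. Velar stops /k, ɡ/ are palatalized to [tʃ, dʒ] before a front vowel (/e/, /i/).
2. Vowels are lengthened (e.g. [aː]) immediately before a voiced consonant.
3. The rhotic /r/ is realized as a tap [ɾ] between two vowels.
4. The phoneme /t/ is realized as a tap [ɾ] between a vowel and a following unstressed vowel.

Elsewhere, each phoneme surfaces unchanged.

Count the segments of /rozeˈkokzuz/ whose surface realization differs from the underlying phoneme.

2

Segments that undergo a rule: /o/ → [oː] (rule 2); /u/ → [uː] (rule 2).
All other segments surface unchanged.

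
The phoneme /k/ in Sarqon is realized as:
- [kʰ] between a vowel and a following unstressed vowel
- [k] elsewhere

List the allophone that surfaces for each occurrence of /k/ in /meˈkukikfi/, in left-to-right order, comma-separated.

[k], [kʰ], [k]

Occurrence 1 (position 3): no conditioning environment matches → elsewhere allophone [k].
Occurrence 2 (position 5): between a vowel and a following unstressed vowel → [kʰ].
Occurrence 3 (position 7): no conditioning environment matches → elsewhere allophone [k].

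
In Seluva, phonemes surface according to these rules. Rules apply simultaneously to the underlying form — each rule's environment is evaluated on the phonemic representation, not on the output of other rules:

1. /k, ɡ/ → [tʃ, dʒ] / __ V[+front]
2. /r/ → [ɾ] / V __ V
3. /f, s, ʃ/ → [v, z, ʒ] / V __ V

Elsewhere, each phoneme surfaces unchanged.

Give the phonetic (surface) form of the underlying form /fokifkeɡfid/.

[fotʃiftʃeɡfid]

/f/ (word-initial) fails the environment for rule 3, so it stays [f].
/o/ (between /f/ and /k/) is unaffected → [o].
/k/ — between /o/ and /i/, before a front vowel — surfaces as [tʃ] (rule 1).
/i/ (between /k/ and /f/) is unaffected → [i].
/f/ (between /i/ and /k/): rule 3 targets it, but not between two vowels → unchanged [f].
/k/ (between /f/ and /e/): before a front vowel, so rule 1 applies → [tʃ].
/e/ stays [e].
/ɡ/ (between /e/ and /f/) is in the target of rule 1 but the environment (before a front vowel) is not met → [ɡ].
/f/ — between /ɡ/ and /i/; rule 3 does not apply here → [f].
/i/ (between /f/ and /d/) is unaffected → [i].
/d/ stays [d].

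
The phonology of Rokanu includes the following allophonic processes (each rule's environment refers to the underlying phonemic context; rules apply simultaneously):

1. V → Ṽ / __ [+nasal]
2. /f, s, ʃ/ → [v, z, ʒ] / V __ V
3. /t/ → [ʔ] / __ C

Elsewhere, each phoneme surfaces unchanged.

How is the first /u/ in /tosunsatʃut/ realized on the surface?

/u/ (between /s/ and /n/): before a nasal consonant, so rule 1 applies → [ũ].

[ũ]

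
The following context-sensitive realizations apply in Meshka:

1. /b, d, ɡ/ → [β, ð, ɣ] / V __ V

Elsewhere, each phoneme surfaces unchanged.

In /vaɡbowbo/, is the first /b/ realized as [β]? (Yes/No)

No

/b/ — between /ɡ/ and /o/; rule 1 does not apply here → [b].
The actual realization is [b], not [β].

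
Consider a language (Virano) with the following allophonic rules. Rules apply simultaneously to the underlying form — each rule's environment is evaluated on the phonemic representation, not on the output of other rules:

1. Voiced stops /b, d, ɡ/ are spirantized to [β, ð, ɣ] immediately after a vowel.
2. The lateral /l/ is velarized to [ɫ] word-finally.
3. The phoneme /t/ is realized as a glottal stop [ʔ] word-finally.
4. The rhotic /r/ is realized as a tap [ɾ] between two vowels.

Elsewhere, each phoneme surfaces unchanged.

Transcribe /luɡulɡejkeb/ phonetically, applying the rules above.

/l/ (word-initial) fails the environment for rule 2, so it stays [l].
/u/ — not in any rule's target class → [u].
/ɡ/ (between /u/ and /u/) occurs immediately after a vowel → [ɣ] by rule 1.
/u/ (between /ɡ/ and /l/) is unaffected → [u].
/l/ (between /u/ and /ɡ/) fails the environment for rule 2, so it stays [l].
/ɡ/ (between /l/ and /e/) is in the target of rule 1 but the environment (immediately after a vowel) is not met → [ɡ].
/e/ — not in any rule's target class → [e].
/j/ stays [j].
/k/ — not in any rule's target class → [k].
/e/ (between /k/ and /b/) is unaffected → [e].
Rule 1 applies to /b/ (word-final: immediately after a vowel) → [β].

[luɣulɡejkeβ]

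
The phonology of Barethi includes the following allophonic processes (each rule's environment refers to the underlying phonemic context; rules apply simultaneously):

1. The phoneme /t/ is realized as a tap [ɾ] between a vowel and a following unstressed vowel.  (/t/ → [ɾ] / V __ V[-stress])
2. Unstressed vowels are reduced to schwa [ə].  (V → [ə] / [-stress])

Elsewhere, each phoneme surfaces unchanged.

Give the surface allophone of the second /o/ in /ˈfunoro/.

Rule 2 applies to /o/ (word-final: in an unstressed syllable) → [ə].

[ə]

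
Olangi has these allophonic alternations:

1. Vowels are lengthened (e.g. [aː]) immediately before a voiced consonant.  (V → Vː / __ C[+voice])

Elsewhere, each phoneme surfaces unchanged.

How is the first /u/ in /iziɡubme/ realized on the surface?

/u/ — between /ɡ/ and /b/, before a voiced consonant — surfaces as [uː] (rule 1).

[uː]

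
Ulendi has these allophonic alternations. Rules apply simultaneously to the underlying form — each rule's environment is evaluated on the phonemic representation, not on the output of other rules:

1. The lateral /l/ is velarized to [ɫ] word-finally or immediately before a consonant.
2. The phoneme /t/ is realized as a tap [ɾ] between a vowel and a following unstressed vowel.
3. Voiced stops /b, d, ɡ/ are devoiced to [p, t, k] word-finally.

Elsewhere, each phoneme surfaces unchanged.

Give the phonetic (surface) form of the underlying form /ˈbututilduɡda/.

[ˈbuɾuɾiɫduɡda]

/b/ (word-initial): rule 3 targets it, but not word-finally → unchanged [b].
Rule 2 applies to /t/ (between /u/ and /u/: between a vowel and a following unstressed vowel) → [ɾ].
Rule 2 applies to /t/ (between /u/ and /i/: between a vowel and a following unstressed vowel) → [ɾ].
/l/ (between /i/ and /d/) occurs word-finally or immediately before a consonant → [ɫ] by rule 1.
/d/ (between /l/ and /u/) fails the environment for rule 3, so it stays [d].
/ɡ/ (between /u/ and /d/) is in the target of rule 3 but the environment (word-finally) is not met → [ɡ].
/d/ (between /ɡ/ and /a/) is in the target of rule 3 but the environment (word-finally) is not met → [d].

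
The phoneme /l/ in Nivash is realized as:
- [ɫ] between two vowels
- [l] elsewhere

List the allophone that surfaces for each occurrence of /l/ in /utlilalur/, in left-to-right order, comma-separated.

[l], [ɫ], [ɫ]

Occurrence 1 (position 3): no conditioning environment matches → elsewhere allophone [l].
Occurrence 2 (position 5): between two vowels → [ɫ].
Occurrence 3 (position 7): between two vowels → [ɫ].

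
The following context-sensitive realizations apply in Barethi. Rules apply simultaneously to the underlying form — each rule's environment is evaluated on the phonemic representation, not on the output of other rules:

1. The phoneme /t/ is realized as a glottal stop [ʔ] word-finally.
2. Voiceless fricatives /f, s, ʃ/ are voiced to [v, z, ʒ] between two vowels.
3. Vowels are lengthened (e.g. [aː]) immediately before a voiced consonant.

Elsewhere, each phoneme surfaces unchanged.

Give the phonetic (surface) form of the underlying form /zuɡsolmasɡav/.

[zuːɡsoːlmasɡaːv]

/u/ (between /z/ and /ɡ/) occurs before a voiced consonant → [uː] by rule 3.
/s/ — between /ɡ/ and /o/; rule 2 does not apply here → [s].
/o/ meets the environment for rule 3 (before a voiced consonant) → [oː].
/a/ — between /m/ and /s/; rule 3 does not apply here → [a].
/s/ (between /a/ and /ɡ/) fails the environment for rule 2, so it stays [s].
Rule 3 applies to /a/ (between /ɡ/ and /v/: before a voiced consonant) → [aː].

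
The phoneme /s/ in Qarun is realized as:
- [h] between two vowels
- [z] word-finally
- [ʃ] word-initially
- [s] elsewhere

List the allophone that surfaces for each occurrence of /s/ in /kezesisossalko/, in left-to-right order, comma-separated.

[h], [h], [s], [s]

Occurrence 1 (position 5): between two vowels → [h].
Occurrence 2 (position 7): between two vowels → [h].
Occurrence 3 (position 9): no conditioning environment matches → elsewhere allophone [s].
Occurrence 4 (position 10): no conditioning environment matches → elsewhere allophone [s].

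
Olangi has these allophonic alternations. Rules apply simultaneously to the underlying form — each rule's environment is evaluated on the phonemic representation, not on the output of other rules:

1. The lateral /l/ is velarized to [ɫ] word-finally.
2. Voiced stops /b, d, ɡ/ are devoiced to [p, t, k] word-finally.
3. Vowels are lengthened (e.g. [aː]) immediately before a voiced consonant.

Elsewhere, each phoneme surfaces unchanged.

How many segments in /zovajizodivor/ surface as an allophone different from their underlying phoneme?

Segments that undergo a rule: /o/ → [oː] (rule 3); /a/ → [aː] (rule 3); /i/ → [iː] (rule 3); /o/ → [oː] (rule 3); /i/ → [iː] (rule 3); /o/ → [oː] (rule 3).
All other segments surface unchanged.

6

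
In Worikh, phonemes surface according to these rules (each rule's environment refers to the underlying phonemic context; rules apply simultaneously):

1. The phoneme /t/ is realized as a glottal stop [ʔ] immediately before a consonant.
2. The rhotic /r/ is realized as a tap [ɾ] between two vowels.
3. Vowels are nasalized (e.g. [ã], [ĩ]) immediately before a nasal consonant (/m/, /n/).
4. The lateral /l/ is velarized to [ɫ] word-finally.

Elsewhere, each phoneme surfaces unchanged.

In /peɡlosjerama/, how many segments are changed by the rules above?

Segments that undergo a rule: /r/ → [ɾ] (rule 2); /a/ → [ã] (rule 3).
All other segments surface unchanged.

2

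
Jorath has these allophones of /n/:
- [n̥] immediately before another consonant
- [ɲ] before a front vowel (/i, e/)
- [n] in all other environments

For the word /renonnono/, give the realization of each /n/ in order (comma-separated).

[n], [n̥], [n], [n]

Occurrence 1 (position 3): no conditioning environment matches → elsewhere allophone [n].
Occurrence 2 (position 5): immediately before another consonant → [n̥].
Occurrence 3 (position 6): no conditioning environment matches → elsewhere allophone [n].
Occurrence 4 (position 8): no conditioning environment matches → elsewhere allophone [n].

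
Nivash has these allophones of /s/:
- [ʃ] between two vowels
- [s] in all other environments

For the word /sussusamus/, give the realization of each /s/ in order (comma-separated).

[s], [s], [s], [ʃ], [s]

Occurrence 1 (position 1): no conditioning environment matches → elsewhere allophone [s].
Occurrence 2 (position 3): no conditioning environment matches → elsewhere allophone [s].
Occurrence 3 (position 4): no conditioning environment matches → elsewhere allophone [s].
Occurrence 4 (position 6): between two vowels → [ʃ].
Occurrence 5 (position 10): no conditioning environment matches → elsewhere allophone [s].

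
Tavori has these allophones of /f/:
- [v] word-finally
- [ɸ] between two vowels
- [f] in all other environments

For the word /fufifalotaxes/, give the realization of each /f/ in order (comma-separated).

[f], [ɸ], [ɸ]

Occurrence 1 (position 1): no conditioning environment matches → elsewhere allophone [f].
Occurrence 2 (position 3): between two vowels → [ɸ].
Occurrence 3 (position 5): between two vowels → [ɸ].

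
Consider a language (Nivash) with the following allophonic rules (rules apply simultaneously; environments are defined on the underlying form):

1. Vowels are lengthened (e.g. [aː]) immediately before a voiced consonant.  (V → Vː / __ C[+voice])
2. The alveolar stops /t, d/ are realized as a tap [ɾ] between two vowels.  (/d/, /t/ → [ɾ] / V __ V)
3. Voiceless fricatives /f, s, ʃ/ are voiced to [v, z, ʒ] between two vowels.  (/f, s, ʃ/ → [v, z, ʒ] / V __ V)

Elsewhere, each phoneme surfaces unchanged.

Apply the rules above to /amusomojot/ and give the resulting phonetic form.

[aːmuzoːmoːjot]

/a/ — word-initial, before a voiced consonant — surfaces as [aː] (rule 1).
/m/ stays [m].
/u/ (between /m/ and /s/): rule 1 targets it, but not before a voiced consonant → unchanged [u].
/s/ (between /u/ and /o/) occurs between two vowels → [z] by rule 3.
/o/ (between /s/ and /m/): before a voiced consonant, so rule 1 applies → [oː].
/m/ (between /o/ and /o/): no rule targets it → [m].
/o/ (between /m/ and /j/) occurs before a voiced consonant → [oː] by rule 1.
/j/ (between /o/ and /o/): no rule targets it → [j].
/o/ (between /j/ and /t/) fails the environment for rule 1, so it stays [o].
/t/ (word-final): rule 2 targets it, but not between two vowels → unchanged [t].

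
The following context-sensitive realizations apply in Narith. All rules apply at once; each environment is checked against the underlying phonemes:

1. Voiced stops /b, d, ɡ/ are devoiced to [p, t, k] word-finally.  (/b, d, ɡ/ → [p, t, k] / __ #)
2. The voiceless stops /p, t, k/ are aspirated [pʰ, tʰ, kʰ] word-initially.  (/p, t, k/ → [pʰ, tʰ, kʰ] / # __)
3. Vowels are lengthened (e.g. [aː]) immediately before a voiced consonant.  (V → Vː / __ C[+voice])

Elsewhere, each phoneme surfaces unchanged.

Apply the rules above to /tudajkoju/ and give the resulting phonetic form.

[tʰuːdaːjkoːju]

/t/ (word-initial): word-initially, so rule 2 applies → [tʰ].
/u/ meets the environment for rule 3 (before a voiced consonant) → [uː].
/d/ (between /u/ and /a/): rule 1 targets it, but not word-finally → unchanged [d].
/a/ (between /d/ and /j/): before a voiced consonant, so rule 3 applies → [aː].
/j/ (between /a/ and /k/) is unaffected → [j].
/k/ (between /j/ and /o/) fails the environment for rule 2, so it stays [k].
/o/ — between /k/ and /j/, before a voiced consonant — surfaces as [oː] (rule 3).
/j/ — not in any rule's target class → [j].
/u/ — word-final; rule 3 does not apply here → [u].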